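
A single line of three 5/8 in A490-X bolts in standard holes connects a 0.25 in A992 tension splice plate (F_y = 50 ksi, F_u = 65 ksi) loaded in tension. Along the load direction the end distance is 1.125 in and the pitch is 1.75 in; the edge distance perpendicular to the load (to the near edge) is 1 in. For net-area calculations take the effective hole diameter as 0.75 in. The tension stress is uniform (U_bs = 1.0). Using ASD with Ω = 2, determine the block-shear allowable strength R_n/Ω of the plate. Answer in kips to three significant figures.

18.5 kips

Shear plane L_v = 1.125 + 2·1.75 = 4.625 in; A_gv = 4.625 × 0.25 = 1.156 in².
A_nv = (4.625 − 2.5·0.75) × 0.25 = 0.6875 in².
A_nt = (1 − 0.5·0.75) × 0.25 = 0.1562 in².
0.6 F_u A_nv = 26.81 kips; 0.6 F_y A_gv = 34.69 kips → shear rupture governs the shear term.
R_n = 26.81 + 1.0 × 65 × 0.1562 = 36.97 kips.
Allowable strength R_n/Ω = 36.97 / 2 = 18.5 kips.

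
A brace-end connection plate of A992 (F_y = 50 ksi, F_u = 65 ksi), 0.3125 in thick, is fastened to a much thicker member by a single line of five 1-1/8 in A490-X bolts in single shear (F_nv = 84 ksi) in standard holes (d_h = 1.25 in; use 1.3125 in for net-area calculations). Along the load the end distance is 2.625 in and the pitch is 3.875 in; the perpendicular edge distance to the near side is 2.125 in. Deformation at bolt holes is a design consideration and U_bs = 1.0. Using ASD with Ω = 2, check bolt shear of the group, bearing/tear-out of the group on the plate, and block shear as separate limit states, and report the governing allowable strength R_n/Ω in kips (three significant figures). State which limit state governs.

89.4 kips (block shear governs)

Bolt shear: A_b = π·1.125²/4 = 0.994 in²; R_n = 84 × 0.994 × 5 × 1 = 417.5 kips → 417.5 / 2 = 209 kips.
Bearing: edge l_c = 2, r_n = 48.75 kips; interior l_c = 2.625, r_n = 54.84 kips; R_n = 48.75 + 4·54.84 = 268.1 kips → 134 kips.
Block shear: A_gv = 5.664, A_nv = 3.818, A_nt = 0.459 in²; R_n = min(0.6F_uA_nv, 0.6F_yA_gv) + U_bs·F_u·A_nt = 178.8 kips → 89.4 kips.
Block shear governs: 89.4 kips.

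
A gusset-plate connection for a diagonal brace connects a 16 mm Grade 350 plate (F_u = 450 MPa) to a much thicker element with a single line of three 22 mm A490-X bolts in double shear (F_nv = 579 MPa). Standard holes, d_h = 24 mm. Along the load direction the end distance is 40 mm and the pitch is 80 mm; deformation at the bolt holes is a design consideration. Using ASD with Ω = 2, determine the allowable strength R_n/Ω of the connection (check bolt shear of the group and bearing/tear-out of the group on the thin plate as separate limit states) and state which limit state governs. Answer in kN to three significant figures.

Bolt shear: A_b = π·22²/4 = 380.1 mm²; R_n = 579 × 380.1 × 3 × 2 / 1000 = 1321 kN → 1321 / 2 = 660 kN.
Bearing (1.2 l_c t F_u ≤ 2.4 d t F_u): upper limit = 2.4·22·16·450 / 1000 = 380.2 kN.
  Edge l_c = 40 − 24/2 = 28 → r_n = 241.9 kN; interior l_c = 80 − 24 = 56 → r_n = 380.2 kN.
  R_n,bearing = 1·241.9 + 2·380.2 = 1002 kN → 1002 / 2 = 501 kN.
Bearing governs: 501 kN.

501 kN (bearing governs)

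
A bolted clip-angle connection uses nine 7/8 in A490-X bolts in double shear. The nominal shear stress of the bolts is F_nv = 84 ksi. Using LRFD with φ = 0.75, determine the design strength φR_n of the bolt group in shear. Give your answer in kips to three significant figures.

682 kips

A_b = π × 0.875² / 4 = 0.6013 in².
R_n = F_nv · A_b · n · n_s = 84 × 0.6013 × 9 × 2 = 909.2 kips.
Design strength φR_n = 0.75 × 909.2 = 682 kips.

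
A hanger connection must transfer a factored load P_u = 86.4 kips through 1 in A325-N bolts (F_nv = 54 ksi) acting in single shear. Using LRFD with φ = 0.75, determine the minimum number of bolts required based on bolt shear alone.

3 bolts

A_b = π·1²/4 = 0.7854 in².
Per-bolt design strength φR_n = 0.75 × 54 × 0.7854 × 1 = 31.81 kips.
n ≥ 86.4 / 31.81 = 2.716 → use 3 bolts.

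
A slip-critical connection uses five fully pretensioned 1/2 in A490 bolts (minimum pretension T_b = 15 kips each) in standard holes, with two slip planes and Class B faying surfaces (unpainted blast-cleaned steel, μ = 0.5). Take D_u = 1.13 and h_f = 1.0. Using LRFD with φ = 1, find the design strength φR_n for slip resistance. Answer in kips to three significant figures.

84.8 kips

R_n = μ · D_u · h_f · T_b · n_s · n_b = 0.5 × 1.13 × 1.0 × 15 × 2 × 5 = 84.75 kips.
Design strength φR_n = 1 × 84.75 = 84.8 kips.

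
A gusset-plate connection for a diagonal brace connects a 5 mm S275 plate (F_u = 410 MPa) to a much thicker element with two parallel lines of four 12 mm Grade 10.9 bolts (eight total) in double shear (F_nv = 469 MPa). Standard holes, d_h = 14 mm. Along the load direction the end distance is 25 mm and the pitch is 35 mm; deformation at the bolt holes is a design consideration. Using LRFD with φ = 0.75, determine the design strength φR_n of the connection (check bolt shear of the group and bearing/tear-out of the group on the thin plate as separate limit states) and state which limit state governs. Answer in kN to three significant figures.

Bolt shear: A_b = π·12²/4 = 113.1 mm²; R_n = 469 × 113.1 × 8 × 2 / 1000 = 848.7 kN → 0.75 × 848.7 = 637 kN.
Bearing (1.2 l_c t F_u ≤ 2.4 d t F_u): upper limit = 2.4·12·5·410 / 1000 = 59.04 kN.
  Edge l_c = 25 − 14/2 = 18 → r_n = 44.28 kN; interior l_c = 35 − 14 = 21 → r_n = 51.66 kN.
  R_n,bearing = 2·44.28 + 6·51.66 = 398.5 kN → 0.75 × 398.5 = 299 kN.
Bearing governs: 299 kN.

299 kN (bearing governs)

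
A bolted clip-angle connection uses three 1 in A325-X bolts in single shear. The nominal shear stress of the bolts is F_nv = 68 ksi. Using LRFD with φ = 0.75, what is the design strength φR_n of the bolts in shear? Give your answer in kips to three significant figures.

A_b = π × 1² / 4 = 0.7854 in².
R_n = F_nv · A_b · n · n_s = 68 × 0.7854 × 3 × 1 = 160.2 kips.
Design strength φR_n = 0.75 × 160.2 = 120 kips.

120 kips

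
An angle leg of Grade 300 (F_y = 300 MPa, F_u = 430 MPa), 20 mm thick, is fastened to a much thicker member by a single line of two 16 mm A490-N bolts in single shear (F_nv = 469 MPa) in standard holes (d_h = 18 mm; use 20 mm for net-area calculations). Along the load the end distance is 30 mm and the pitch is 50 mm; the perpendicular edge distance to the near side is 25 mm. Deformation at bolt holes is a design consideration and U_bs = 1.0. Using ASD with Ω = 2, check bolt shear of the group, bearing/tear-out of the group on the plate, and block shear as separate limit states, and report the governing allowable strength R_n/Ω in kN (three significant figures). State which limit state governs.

Bolt shear: A_b = π·16²/4 = 201.1 mm²; R_n = 469 × 201.1 × 2 × 1 / 1000 = 188.6 kN → 188.6 / 2 = 94.3 kN.
Bearing: edge l_c = 21, r_n = 216.7 kN; interior l_c = 32, r_n = 330.2 kN; R_n = 216.7 + 1·330.2 = 547 kN → 273 kN.
Block shear: A_gv = 1600, A_nv = 1000, A_nt = 300 mm²; R_n = min(0.6F_uA_nv, 0.6F_yA_gv) + U_bs·F_u·A_nt = 387 kN → 194 kN.
Bolt shear governs: 94.3 kN.

94.3 kN (bolt shear governs)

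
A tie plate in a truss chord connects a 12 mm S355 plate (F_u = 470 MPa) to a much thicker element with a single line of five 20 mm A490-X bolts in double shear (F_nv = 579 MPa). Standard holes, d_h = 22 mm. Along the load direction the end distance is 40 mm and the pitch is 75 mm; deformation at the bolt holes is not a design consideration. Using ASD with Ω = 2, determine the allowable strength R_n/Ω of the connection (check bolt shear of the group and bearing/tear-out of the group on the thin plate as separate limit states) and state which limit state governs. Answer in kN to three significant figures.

799 kN (bearing governs)

Bolt shear: A_b = π·20²/4 = 314.2 mm²; R_n = 579 × 314.2 × 5 × 2 / 1000 = 1819 kN → 1819 / 2 = 909 kN.
Bearing (1.5 l_c t F_u ≤ 3.0 d t F_u): upper limit = 3.0·20·12·470 / 1000 = 338.4 kN.
  Edge l_c = 40 − 22/2 = 29 → r_n = 245.3 kN; interior l_c = 75 − 22 = 53 → r_n = 338.4 kN.
  R_n,bearing = 1·245.3 + 4·338.4 = 1599 kN → 1599 / 2 = 799 kN.
Bearing governs: 799 kN.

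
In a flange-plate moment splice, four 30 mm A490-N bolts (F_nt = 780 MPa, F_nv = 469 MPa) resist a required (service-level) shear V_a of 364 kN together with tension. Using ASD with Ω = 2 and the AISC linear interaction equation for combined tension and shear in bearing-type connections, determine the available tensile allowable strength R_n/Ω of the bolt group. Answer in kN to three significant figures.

A_b = π·30²/4 = 706.9 mm²; f_rv = 364 × 1000 / (4 × 706.9) = 128.7 MPa.
F'_nt = 1.3 F_nt − (Ω F_nt / F_nv) f_rv = 1.3·780 − (2·780/469)·128.7 = 585.8 MPa, capped at F_nt → F'_nt = 585.8 MPa.
R_n = F'_nt · A_b · n = 585.8 × 706.9 × 4 / 1000 = 1656 kN.
Allowable strength R_n/Ω = 1656 / 2 = 828 kN.

828 kN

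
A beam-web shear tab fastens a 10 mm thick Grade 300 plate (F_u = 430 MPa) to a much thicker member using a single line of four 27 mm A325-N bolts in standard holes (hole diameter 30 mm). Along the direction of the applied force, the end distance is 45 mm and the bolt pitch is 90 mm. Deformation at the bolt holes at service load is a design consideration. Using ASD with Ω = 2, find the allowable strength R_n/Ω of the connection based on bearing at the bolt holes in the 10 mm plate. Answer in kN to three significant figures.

Per bolt r_n = 1.2 l_c t F_u ≤ 2.4 d t F_u; upper limit = 2.4 × 27 × 10 × 430 / 1000 = 278.6 kN.
Edge bolt: l_c = 45 − 30/2 = 30 mm → 1.2 × 30 × 10 × 430 / 1000 = 154.8 → r_n = 154.8 kN.
Interior bolts: l_c = 90 − 30 = 60 mm → 1.2 × 60 × 10 × 430 / 1000 = 309.6 → r_n = 278.6 kN.
R_n = 1 × 154.8 + 3 × 278.6 = 990.7 kN.
Allowable strength R_n/Ω = 990.7 / 2 = 495 kN.

495 kN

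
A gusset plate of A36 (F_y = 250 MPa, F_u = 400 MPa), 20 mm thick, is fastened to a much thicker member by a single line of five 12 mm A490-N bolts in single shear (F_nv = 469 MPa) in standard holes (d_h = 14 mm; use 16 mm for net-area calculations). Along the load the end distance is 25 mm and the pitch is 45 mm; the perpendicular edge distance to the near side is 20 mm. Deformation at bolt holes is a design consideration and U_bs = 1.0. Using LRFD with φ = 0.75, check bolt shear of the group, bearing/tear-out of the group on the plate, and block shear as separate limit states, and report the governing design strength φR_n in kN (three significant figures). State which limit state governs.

199 kN (bolt shear governs)

Bolt shear: A_b = π·12²/4 = 113.1 mm²; R_n = 469 × 113.1 × 5 × 1 / 1000 = 265.2 kN → 0.75 × 265.2 = 199 kN.
Bearing: edge l_c = 18, r_n = 172.8 kN; interior l_c = 31, r_n = 230.4 kN; R_n = 172.8 + 4·230.4 = 1094 kN → 821 kN.
Block shear: A_gv = 4100, A_nv = 2660, A_nt = 240 mm²; R_n = min(0.6F_uA_nv, 0.6F_yA_gv) + U_bs·F_u·A_nt = 711 kN → 533 kN.
Bolt shear governs: 199 kN.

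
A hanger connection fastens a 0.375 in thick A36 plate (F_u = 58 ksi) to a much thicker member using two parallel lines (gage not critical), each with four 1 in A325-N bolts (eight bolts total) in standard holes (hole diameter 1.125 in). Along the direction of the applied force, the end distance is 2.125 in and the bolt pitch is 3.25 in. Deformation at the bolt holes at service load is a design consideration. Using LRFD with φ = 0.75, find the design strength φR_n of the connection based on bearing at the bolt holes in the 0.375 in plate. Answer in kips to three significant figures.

296 kips

Per bolt r_n = 1.2 l_c t F_u ≤ 2.4 d t F_u; upper limit = 2.4 × 1 × 0.375 × 58 = 52.2 kips.
Edge bolt: l_c = 2.125 − 1.125/2 = 1.562 in → 1.2 × 1.562 × 0.375 × 58 = 40.78 → r_n = 40.78 kips.
Interior bolts: l_c = 3.25 − 1.125 = 2.125 in → 1.2 × 2.125 × 0.375 × 58 = 55.46 → r_n = 52.2 kips.
R_n = 2 × 40.78 + 6 × 52.2 = 394.8 kips.
Design strength φR_n = 0.75 × 394.8 = 296 kips.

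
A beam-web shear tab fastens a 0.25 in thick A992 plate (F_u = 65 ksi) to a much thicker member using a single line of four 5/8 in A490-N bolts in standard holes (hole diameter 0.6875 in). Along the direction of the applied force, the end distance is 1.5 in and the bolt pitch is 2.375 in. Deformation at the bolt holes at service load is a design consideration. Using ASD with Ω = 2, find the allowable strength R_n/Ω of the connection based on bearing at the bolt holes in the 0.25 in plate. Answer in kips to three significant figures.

47.8 kips

Per bolt r_n = 1.2 l_c t F_u ≤ 2.4 d t F_u; upper limit = 2.4 × 0.625 × 0.25 × 65 = 24.38 kips.
Edge bolt: l_c = 1.5 − 0.6875/2 = 1.156 in → 1.2 × 1.156 × 0.25 × 65 = 22.55 → r_n = 22.55 kips.
Interior bolts: l_c = 2.375 − 0.6875 = 1.688 in → 1.2 × 1.688 × 0.25 × 65 = 32.91 → r_n = 24.38 kips.
R_n = 1 × 22.55 + 3 × 24.38 = 95.67 kips.
Allowable strength R_n/Ω = 95.67 / 2 = 47.8 kips.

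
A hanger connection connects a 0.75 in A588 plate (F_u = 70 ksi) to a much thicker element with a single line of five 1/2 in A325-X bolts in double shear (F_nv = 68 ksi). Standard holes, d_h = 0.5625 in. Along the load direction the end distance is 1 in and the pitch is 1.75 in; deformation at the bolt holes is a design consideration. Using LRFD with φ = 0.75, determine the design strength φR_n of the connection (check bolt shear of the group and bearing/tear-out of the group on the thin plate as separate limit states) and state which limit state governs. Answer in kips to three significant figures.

100 kips (bolt shear governs)

Bolt shear: A_b = π·0.5²/4 = 0.1963 in²; R_n = 68 × 0.1963 × 5 × 2 = 133.5 kips → 0.75 × 133.5 = 100 kips.
Bearing (1.2 l_c t F_u ≤ 2.4 d t F_u): upper limit = 2.4·0.5·0.75·70 = 63 kips.
  Edge l_c = 1 − 0.5625/2 = 0.7188 → r_n = 45.28 kips; interior l_c = 1.75 − 0.5625 = 1.188 → r_n = 63 kips.
  R_n,bearing = 1·45.28 + 4·63 = 297.3 kips → 0.75 × 297.3 = 223 kips.
Bolt shear governs: 100 kips.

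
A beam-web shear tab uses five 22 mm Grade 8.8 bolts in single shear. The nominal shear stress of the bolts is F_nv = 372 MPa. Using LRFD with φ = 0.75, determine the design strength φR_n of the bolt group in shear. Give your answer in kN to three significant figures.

A_b = π × 22² / 4 = 380.1 mm².
R_n = F_nv · A_b · n · n_s = 372 × 380.1 × 5 × 1 / 1000 = 707 kN.
Design strength φR_n = 0.75 × 707 = 530 kN.

530 kN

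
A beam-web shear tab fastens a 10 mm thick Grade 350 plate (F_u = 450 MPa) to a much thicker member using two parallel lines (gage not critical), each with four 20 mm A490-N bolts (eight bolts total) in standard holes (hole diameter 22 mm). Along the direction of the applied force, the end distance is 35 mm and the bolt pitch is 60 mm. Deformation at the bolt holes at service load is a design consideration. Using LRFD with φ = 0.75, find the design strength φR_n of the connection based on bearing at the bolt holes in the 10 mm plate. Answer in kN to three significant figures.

Per bolt r_n = 1.2 l_c t F_u ≤ 2.4 d t F_u; upper limit = 2.4 × 20 × 10 × 450 / 1000 = 216 kN.
Edge bolt: l_c = 35 − 22/2 = 24 mm → 1.2 × 24 × 10 × 450 / 1000 = 129.6 → r_n = 129.6 kN.
Interior bolts: l_c = 60 − 22 = 38 mm → 1.2 × 38 × 10 × 450 / 1000 = 205.2 → r_n = 205.2 kN.
R_n = 2 × 129.6 + 6 × 205.2 = 1490 kN.
Design strength φR_n = 0.75 × 1490 = 1120 kN.

1120 kN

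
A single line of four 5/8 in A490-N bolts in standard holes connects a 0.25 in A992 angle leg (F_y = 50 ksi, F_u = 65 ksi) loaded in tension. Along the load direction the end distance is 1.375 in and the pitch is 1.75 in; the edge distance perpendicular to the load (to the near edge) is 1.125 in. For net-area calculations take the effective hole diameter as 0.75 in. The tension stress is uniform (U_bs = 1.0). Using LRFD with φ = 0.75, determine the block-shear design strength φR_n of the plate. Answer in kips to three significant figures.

Shear plane L_v = 1.375 + 3·1.75 = 6.625 in; A_gv = 6.625 × 0.25 = 1.656 in².
A_nv = (6.625 − 3.5·0.75) × 0.25 = 1 in².
A_nt = (1.125 − 0.5·0.75) × 0.25 = 0.1875 in².
0.6 F_u A_nv = 39 kips; 0.6 F_y A_gv = 49.69 kips → shear rupture governs the shear term.
R_n = 39 + 1.0 × 65 × 0.1875 = 51.19 kips.
Design strength φR_n = 0.75 × 51.19 = 38.4 kips.

38.4 kips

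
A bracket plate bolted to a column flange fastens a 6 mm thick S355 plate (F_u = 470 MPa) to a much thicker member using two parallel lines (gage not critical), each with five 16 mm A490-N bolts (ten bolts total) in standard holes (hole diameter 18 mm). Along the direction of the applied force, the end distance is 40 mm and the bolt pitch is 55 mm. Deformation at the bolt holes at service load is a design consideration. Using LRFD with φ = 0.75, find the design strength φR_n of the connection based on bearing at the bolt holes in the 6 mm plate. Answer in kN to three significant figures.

Per bolt r_n = 1.2 l_c t F_u ≤ 2.4 d t F_u; upper limit = 2.4 × 16 × 6 × 470 / 1000 = 108.3 kN.
Edge bolt: l_c = 40 − 18/2 = 31 mm → 1.2 × 31 × 6 × 470 / 1000 = 104.9 → r_n = 104.9 kN.
Interior bolts: l_c = 55 − 18 = 37 mm → 1.2 × 37 × 6 × 470 / 1000 = 125.2 → r_n = 108.3 kN.
R_n = 2 × 104.9 + 8 × 108.3 = 1076 kN.
Design strength φR_n = 0.75 × 1076 = 807 kN.

807 kN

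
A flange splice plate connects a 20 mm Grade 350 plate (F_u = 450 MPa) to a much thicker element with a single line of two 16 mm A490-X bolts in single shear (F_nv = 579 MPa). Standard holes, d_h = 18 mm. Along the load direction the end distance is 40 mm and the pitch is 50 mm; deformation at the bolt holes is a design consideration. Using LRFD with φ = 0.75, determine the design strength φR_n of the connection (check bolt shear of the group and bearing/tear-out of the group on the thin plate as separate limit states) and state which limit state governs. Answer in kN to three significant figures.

Bolt shear: A_b = π·16²/4 = 201.1 mm²; R_n = 579 × 201.1 × 2 × 1 / 1000 = 232.8 kN → 0.75 × 232.8 = 175 kN.
Bearing (1.2 l_c t F_u ≤ 2.4 d t F_u): upper limit = 2.4·16·20·450 / 1000 = 345.6 kN.
  Edge l_c = 40 − 18/2 = 31 → r_n = 334.8 kN; interior l_c = 50 − 18 = 32 → r_n = 345.6 kN.
  R_n,bearing = 1·334.8 + 1·345.6 = 680.4 kN → 0.75 × 680.4 = 510 kN.
Bolt shear governs: 175 kN.

175 kN (bolt shear governs)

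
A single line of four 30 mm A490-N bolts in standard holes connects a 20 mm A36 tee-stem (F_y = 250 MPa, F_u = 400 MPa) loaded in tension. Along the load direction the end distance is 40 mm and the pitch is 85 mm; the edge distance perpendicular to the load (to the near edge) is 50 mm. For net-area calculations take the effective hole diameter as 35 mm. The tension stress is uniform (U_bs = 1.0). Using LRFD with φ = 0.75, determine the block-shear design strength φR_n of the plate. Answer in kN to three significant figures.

816 kN

Shear plane L_v = 40 + 3·85 = 295 mm; A_gv = 295 × 20 = 5900 mm².
A_nv = (295 − 3.5·35) × 20 = 3450 mm².
A_nt = (50 − 0.5·35) × 20 = 650 mm².
0.6 F_u A_nv = 828 kN; 0.6 F_y A_gv = 885 kN → shear rupture governs the shear term.
R_n = 828 + 1.0 × 400 × 650 / 1000 = 1088 kN.
Design strength φR_n = 0.75 × 1088 = 816 kN.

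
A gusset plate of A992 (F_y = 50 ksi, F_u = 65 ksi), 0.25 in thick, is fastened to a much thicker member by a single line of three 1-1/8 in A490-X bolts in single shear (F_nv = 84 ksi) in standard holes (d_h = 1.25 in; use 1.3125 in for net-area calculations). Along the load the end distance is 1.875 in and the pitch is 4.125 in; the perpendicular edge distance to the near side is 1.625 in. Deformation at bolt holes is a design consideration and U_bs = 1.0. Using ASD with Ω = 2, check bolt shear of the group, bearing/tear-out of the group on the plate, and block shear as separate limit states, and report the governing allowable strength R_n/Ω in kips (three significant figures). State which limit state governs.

Bolt shear: A_b = π·1.125²/4 = 0.994 in²; R_n = 84 × 0.994 × 3 × 1 = 250.5 kips → 250.5 / 2 = 125 kips.
Bearing: edge l_c = 1.25, r_n = 24.38 kips; interior l_c = 2.875, r_n = 43.87 kips; R_n = 24.38 + 2·43.87 = 112.1 kips → 56.1 kips.
Block shear: A_gv = 2.531, A_nv = 1.711, A_nt = 0.2422 in²; R_n = min(0.6F_uA_nv, 0.6F_yA_gv) + U_bs·F_u·A_nt = 82.47 kips → 41.2 kips.
Block shear governs: 41.2 kips.

41.2 kips (block shear governs)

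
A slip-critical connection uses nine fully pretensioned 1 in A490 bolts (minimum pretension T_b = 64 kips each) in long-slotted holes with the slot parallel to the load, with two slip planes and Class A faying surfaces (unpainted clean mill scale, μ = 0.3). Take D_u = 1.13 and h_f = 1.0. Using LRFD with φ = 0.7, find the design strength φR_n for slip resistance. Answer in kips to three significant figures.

273 kips

R_n = μ · D_u · h_f · T_b · n_s · n_b = 0.3 × 1.13 × 1.0 × 64 × 2 × 9 = 390.5 kips.
Design strength φR_n = 0.7 × 390.5 = 273 kips.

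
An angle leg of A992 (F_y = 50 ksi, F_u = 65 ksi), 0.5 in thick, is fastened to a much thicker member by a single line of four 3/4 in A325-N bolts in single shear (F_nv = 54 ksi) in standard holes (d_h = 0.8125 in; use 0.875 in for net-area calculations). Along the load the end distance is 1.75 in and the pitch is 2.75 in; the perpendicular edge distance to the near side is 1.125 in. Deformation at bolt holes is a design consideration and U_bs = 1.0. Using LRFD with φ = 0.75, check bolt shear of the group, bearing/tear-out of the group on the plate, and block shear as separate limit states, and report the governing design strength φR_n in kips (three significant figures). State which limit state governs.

Bolt shear: A_b = π·0.75²/4 = 0.4418 in²; R_n = 54 × 0.4418 × 4 × 1 = 95.43 kips → 0.75 × 95.43 = 71.6 kips.
Bearing: edge l_c = 1.344, r_n = 52.41 kips; interior l_c = 1.938, r_n = 58.5 kips; R_n = 52.41 + 3·58.5 = 227.9 kips → 171 kips.
Block shear: A_gv = 5, A_nv = 3.469, A_nt = 0.3438 in²; R_n = min(0.6F_uA_nv, 0.6F_yA_gv) + U_bs·F_u·A_nt = 157.6 kips → 118 kips.
Bolt shear governs: 71.6 kips.

71.6 kips (bolt shear governs)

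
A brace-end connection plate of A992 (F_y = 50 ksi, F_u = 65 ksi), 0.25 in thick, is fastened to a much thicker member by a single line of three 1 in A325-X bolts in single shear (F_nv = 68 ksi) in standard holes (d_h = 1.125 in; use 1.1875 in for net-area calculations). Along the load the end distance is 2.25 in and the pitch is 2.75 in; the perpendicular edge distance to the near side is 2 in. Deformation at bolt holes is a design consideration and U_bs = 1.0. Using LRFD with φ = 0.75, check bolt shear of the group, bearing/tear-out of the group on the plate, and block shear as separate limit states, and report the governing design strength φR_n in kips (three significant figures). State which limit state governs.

52.1 kips (block shear governs)

Bolt shear: A_b = π·1²/4 = 0.7854 in²; R_n = 68 × 0.7854 × 3 × 1 = 160.2 kips → 0.75 × 160.2 = 120 kips.
Bearing: edge l_c = 1.688, r_n = 32.91 kips; interior l_c = 1.625, r_n = 31.69 kips; R_n = 32.91 + 2·31.69 = 96.28 kips → 72.2 kips.
Block shear: A_gv = 1.938, A_nv = 1.195, A_nt = 0.3516 in²; R_n = min(0.6F_uA_nv, 0.6F_yA_gv) + U_bs·F_u·A_nt = 69.47 kips → 52.1 kips.
Block shear governs: 52.1 kips.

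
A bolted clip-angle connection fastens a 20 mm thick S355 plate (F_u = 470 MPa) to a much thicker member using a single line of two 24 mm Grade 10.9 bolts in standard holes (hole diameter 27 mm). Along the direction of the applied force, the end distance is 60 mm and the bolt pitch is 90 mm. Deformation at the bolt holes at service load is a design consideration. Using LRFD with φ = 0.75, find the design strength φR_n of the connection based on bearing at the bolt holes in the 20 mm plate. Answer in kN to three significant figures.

799 kN

Per bolt r_n = 1.2 l_c t F_u ≤ 2.4 d t F_u; upper limit = 2.4 × 24 × 20 × 470 / 1000 = 541.4 kN.
Edge bolt: l_c = 60 − 27/2 = 46.5 mm → 1.2 × 46.5 × 20 × 470 / 1000 = 524.5 → r_n = 524.5 kN.
Interior bolts: l_c = 90 − 27 = 63 mm → 1.2 × 63 × 20 × 470 / 1000 = 710.6 → r_n = 541.4 kN.
R_n = 1 × 524.5 + 1 × 541.4 = 1066 kN.
Design strength φR_n = 0.75 × 1066 = 799 kN.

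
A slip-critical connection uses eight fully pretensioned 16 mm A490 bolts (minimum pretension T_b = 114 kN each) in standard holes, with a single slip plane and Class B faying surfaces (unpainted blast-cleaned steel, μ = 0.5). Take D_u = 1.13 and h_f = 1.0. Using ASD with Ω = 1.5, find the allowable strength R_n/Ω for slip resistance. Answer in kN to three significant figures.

344 kN

R_n = μ · D_u · h_f · T_b · n_s · n_b = 0.5 × 1.13 × 1.0 × 114 × 1 × 8 = 515.3 kN.
Allowable strength R_n/Ω = 515.3 / 1.5 = 344 kN.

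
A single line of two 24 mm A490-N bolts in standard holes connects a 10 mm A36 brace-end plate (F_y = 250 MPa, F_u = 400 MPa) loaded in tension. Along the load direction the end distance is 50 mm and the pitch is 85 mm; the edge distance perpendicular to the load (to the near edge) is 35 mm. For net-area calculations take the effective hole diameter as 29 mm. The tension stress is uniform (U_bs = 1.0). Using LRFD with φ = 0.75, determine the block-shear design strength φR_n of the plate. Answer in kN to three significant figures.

Shear plane L_v = 50 + 1·85 = 135 mm; A_gv = 135 × 10 = 1350 mm².
A_nv = (135 − 1.5·29) × 10 = 915 mm².
A_nt = (35 − 0.5·29) × 10 = 205 mm².
0.6 F_u A_nv = 219.6 kN; 0.6 F_y A_gv = 202.5 kN → shear yielding governs the shear term.
R_n = 202.5 + 1.0 × 400 × 205 / 1000 = 284.5 kN.
Design strength φR_n = 0.75 × 284.5 = 213 kN.

213 kN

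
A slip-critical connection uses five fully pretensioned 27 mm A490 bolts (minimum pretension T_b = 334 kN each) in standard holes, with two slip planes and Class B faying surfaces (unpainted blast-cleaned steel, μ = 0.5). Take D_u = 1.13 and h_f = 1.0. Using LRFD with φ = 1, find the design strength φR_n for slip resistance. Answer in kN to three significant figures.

1890 kN

R_n = μ · D_u · h_f · T_b · n_s · n_b = 0.5 × 1.13 × 1.0 × 334 × 2 × 5 = 1887 kN.
Design strength φR_n = 1 × 1887 = 1890 kN.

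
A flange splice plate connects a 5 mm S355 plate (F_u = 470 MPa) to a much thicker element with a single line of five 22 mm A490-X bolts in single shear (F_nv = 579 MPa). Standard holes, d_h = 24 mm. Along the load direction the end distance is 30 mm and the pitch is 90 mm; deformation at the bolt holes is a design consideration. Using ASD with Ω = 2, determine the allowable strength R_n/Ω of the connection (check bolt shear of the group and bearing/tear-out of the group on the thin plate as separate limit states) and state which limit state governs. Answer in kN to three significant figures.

274 kN (bearing governs)

Bolt shear: A_b = π·22²/4 = 380.1 mm²; R_n = 579 × 380.1 × 5 × 1 / 1000 = 1100 kN → 1100 / 2 = 550 kN.
Bearing (1.2 l_c t F_u ≤ 2.4 d t F_u): upper limit = 2.4·22·5·470 / 1000 = 124.1 kN.
  Edge l_c = 30 − 24/2 = 18 → r_n = 50.76 kN; interior l_c = 90 − 24 = 66 → r_n = 124.1 kN.
  R_n,bearing = 1·50.76 + 4·124.1 = 547.1 kN → 547.1 / 2 = 274 kN.
Bearing governs: 274 kN.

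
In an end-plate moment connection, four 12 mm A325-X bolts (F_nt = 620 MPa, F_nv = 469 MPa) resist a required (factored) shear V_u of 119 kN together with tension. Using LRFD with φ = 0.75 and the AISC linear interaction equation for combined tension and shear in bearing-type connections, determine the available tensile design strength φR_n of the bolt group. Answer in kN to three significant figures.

A_b = π·12²/4 = 113.1 mm²; f_rv = 119 × 1000 / (4 × 113.1) = 263 MPa.
F'_nt = 1.3 F_nt − (F_nt / φF_nv) f_rv = 1.3·620 − (620/(0.75·469))·263 = 342.3 MPa, capped at F_nt → F'_nt = 342.3 MPa.
R_n = F'_nt · A_b · n = 342.3 × 113.1 × 4 / 1000 = 154.9 kN.
Design strength φR_n = 0.75 × 154.9 = 116 kN.

116 kN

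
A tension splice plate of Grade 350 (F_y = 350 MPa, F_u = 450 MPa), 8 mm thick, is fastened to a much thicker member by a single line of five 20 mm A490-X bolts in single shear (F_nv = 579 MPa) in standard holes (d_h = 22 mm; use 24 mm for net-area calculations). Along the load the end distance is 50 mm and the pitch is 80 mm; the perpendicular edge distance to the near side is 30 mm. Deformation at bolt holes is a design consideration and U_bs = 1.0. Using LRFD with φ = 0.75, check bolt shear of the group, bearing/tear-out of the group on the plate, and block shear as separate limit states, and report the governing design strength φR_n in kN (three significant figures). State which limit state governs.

Bolt shear: A_b = π·20²/4 = 314.2 mm²; R_n = 579 × 314.2 × 5 × 1 / 1000 = 909.5 kN → 0.75 × 909.5 = 682 kN.
Bearing: edge l_c = 39, r_n = 168.5 kN; interior l_c = 58, r_n = 172.8 kN; R_n = 168.5 + 4·172.8 = 859.7 kN → 645 kN.
Block shear: A_gv = 2960, A_nv = 2096, A_nt = 144 mm²; R_n = min(0.6F_uA_nv, 0.6F_yA_gv) + U_bs·F_u·A_nt = 630.7 kN → 473 kN.
Block shear governs: 473 kN.

473 kN (block shear governs)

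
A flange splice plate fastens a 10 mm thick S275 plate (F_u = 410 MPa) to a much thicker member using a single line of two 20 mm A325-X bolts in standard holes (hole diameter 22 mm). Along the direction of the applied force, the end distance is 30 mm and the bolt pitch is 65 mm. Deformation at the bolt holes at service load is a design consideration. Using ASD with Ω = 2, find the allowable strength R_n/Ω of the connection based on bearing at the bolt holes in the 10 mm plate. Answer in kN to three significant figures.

Per bolt r_n = 1.2 l_c t F_u ≤ 2.4 d t F_u; upper limit = 2.4 × 20 × 10 × 410 / 1000 = 196.8 kN.
Edge bolt: l_c = 30 − 22/2 = 19 mm → 1.2 × 19 × 10 × 410 / 1000 = 93.48 → r_n = 93.48 kN.
Interior bolts: l_c = 65 − 22 = 43 mm → 1.2 × 43 × 10 × 410 / 1000 = 211.6 → r_n = 196.8 kN.
R_n = 1 × 93.48 + 1 × 196.8 = 290.3 kN.
Allowable strength R_n/Ω = 290.3 / 2 = 145 kN.

145 kN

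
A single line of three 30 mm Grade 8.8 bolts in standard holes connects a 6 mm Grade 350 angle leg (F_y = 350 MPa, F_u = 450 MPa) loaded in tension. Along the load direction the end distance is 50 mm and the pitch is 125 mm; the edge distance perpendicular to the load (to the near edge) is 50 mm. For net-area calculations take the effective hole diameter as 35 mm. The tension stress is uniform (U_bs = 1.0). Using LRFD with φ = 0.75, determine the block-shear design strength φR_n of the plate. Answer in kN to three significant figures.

Shear plane L_v = 50 + 2·125 = 300 mm; A_gv = 300 × 6 = 1800 mm².
A_nv = (300 − 2.5·35) × 6 = 1275 mm².
A_nt = (50 − 0.5·35) × 6 = 195 mm².
0.6 F_u A_nv = 344.2 kN; 0.6 F_y A_gv = 378 kN → shear rupture governs the shear term.
R_n = 344.2 + 1.0 × 450 × 195 / 1000 = 432 kN.
Design strength φR_n = 0.75 × 432 = 324 kN.

324 kN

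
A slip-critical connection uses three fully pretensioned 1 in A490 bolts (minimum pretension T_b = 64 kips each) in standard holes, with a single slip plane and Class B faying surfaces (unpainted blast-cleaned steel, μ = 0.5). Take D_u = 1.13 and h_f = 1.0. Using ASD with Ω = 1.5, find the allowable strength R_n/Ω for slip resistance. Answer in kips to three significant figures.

72.3 kips

R_n = μ · D_u · h_f · T_b · n_s · n_b = 0.5 × 1.13 × 1.0 × 64 × 1 × 3 = 108.5 kips.
Allowable strength R_n/Ω = 108.5 / 1.5 = 72.3 kips.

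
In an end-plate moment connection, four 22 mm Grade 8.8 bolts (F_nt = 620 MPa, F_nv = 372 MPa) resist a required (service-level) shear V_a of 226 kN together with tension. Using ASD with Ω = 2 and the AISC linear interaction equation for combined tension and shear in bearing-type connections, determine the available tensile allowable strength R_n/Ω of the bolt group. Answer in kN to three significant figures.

236 kN

A_b = π·22²/4 = 380.1 mm²; f_rv = 226 × 1000 / (4 × 380.1) = 148.6 MPa.
F'_nt = 1.3 F_nt − (Ω F_nt / F_nv) f_rv = 1.3·620 − (2·620/372)·148.6 = 310.6 MPa, capped at F_nt → F'_nt = 310.6 MPa.
R_n = F'_nt · A_b · n = 310.6 × 380.1 × 4 / 1000 = 472.2 kN.
Allowable strength R_n/Ω = 472.2 / 2 = 236 kN.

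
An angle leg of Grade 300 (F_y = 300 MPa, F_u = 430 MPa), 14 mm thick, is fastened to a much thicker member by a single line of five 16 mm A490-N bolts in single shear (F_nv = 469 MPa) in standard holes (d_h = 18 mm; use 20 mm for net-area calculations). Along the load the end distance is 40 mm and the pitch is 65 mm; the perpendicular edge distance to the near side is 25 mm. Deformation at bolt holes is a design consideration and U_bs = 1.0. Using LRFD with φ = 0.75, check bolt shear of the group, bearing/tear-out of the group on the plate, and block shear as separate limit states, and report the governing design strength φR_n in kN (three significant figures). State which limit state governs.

Bolt shear: A_b = π·16²/4 = 201.1 mm²; R_n = 469 × 201.1 × 5 × 1 / 1000 = 471.5 kN → 0.75 × 471.5 = 354 kN.
Bearing: edge l_c = 31, r_n = 223.9 kN; interior l_c = 47, r_n = 231.2 kN; R_n = 223.9 + 4·231.2 = 1149 kN → 861 kN.
Block shear: A_gv = 4200, A_nv = 2940, A_nt = 210 mm²; R_n = min(0.6F_uA_nv, 0.6F_yA_gv) + U_bs·F_u·A_nt = 846.3 kN → 635 kN.
Bolt shear governs: 354 kN.

354 kN (bolt shear governs)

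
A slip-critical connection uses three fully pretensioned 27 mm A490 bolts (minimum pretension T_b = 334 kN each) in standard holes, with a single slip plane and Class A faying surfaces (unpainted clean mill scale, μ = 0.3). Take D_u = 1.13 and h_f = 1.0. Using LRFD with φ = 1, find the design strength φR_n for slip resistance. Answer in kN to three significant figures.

340 kN

R_n = μ · D_u · h_f · T_b · n_s · n_b = 0.3 × 1.13 × 1.0 × 334 × 1 × 3 = 339.7 kN.
Design strength φR_n = 1 × 339.7 = 340 kN.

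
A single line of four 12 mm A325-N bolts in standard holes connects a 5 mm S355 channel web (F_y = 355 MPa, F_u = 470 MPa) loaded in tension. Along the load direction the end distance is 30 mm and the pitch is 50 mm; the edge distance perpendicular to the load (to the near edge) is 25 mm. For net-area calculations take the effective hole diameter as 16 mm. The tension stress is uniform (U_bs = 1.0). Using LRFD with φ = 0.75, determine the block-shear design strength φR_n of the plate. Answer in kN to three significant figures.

Shear plane L_v = 30 + 3·50 = 180 mm; A_gv = 180 × 5 = 900 mm².
A_nv = (180 − 3.5·16) × 5 = 620 mm².
A_nt = (25 − 0.5·16) × 5 = 85 mm².
0.6 F_u A_nv = 174.8 kN; 0.6 F_y A_gv = 191.7 kN → shear rupture governs the shear term.
R_n = 174.8 + 1.0 × 470 × 85 / 1000 = 214.8 kN.
Design strength φR_n = 0.75 × 214.8 = 161 kN.

161 kN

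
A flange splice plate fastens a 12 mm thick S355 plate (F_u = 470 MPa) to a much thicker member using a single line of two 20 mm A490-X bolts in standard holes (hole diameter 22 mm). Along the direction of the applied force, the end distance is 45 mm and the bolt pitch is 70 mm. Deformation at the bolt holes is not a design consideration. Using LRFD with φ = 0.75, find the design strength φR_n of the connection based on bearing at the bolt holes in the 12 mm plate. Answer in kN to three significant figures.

470 kN

Per bolt r_n = 1.5 l_c t F_u ≤ 3.0 d t F_u; upper limit = 3.0 × 20 × 12 × 470 / 1000 = 338.4 kN.
Edge bolt: l_c = 45 − 22/2 = 34 mm → 1.5 × 34 × 12 × 470 / 1000 = 287.6 → r_n = 287.6 kN.
Interior bolts: l_c = 70 − 22 = 48 mm → 1.5 × 48 × 12 × 470 / 1000 = 406.1 → r_n = 338.4 kN.
R_n = 1 × 287.6 + 1 × 338.4 = 626 kN.
Design strength φR_n = 0.75 × 626 = 470 kN.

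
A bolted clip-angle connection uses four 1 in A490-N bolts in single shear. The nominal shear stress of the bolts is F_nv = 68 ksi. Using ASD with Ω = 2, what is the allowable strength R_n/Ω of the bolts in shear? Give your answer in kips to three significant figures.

107 kips

A_b = π × 1² / 4 = 0.7854 in².
R_n = F_nv · A_b · n · n_s = 68 × 0.7854 × 4 × 1 = 213.6 kips.
Allowable strength R_n/Ω = 213.6 / 2 = 107 kips.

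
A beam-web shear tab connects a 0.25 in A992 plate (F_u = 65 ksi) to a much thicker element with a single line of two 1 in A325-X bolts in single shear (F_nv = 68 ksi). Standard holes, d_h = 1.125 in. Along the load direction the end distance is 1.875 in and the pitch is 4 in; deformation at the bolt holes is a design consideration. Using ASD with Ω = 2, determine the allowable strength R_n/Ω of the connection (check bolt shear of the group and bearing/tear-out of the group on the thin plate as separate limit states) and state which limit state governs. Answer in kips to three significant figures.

Bolt shear: A_b = π·1²/4 = 0.7854 in²; R_n = 68 × 0.7854 × 2 × 1 = 106.8 kips → 106.8 / 2 = 53.4 kips.
Bearing (1.2 l_c t F_u ≤ 2.4 d t F_u): upper limit = 2.4·1·0.25·65 = 39 kips.
  Edge l_c = 1.875 − 1.125/2 = 1.312 → r_n = 25.59 kips; interior l_c = 4 − 1.125 = 2.875 → r_n = 39 kips.
  R_n,bearing = 1·25.59 + 1·39 = 64.59 kips → 64.59 / 2 = 32.3 kips.
Bearing governs: 32.3 kips.

32.3 kips (bearing governs)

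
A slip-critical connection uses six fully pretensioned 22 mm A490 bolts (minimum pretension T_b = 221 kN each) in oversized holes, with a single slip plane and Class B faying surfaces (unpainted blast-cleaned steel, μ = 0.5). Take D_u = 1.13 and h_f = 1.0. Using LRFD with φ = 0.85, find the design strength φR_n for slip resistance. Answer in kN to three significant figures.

637 kN

R_n = μ · D_u · h_f · T_b · n_s · n_b = 0.5 × 1.13 × 1.0 × 221 × 1 × 6 = 749.2 kN.
Design strength φR_n = 0.85 × 749.2 = 637 kN.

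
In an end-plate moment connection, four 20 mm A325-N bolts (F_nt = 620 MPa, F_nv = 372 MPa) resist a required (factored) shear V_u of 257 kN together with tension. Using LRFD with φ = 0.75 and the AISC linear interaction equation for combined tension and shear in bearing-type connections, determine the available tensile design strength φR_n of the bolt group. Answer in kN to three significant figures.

A_b = π·20²/4 = 314.2 mm²; f_rv = 257 × 1000 / (4 × 314.2) = 204.5 MPa.
F'_nt = 1.3 F_nt − (F_nt / φF_nv) f_rv = 1.3·620 − (620/(0.75·372))·204.5 = 351.5 MPa, capped at F_nt → F'_nt = 351.5 MPa.
R_n = F'_nt · A_b · n = 351.5 × 314.2 × 4 / 1000 = 441.7 kN.
Design strength φR_n = 0.75 × 441.7 = 331 kN.

331 kN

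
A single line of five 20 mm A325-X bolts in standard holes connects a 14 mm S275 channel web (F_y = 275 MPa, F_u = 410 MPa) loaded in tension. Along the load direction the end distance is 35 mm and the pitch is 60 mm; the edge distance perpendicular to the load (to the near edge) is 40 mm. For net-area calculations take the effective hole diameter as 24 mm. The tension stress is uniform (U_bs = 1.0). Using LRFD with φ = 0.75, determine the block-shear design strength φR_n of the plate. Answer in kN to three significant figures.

552 kN

Shear plane L_v = 35 + 4·60 = 275 mm; A_gv = 275 × 14 = 3850 mm².
A_nv = (275 − 4.5·24) × 14 = 2338 mm².
A_nt = (40 − 0.5·24) × 14 = 392 mm².
0.6 F_u A_nv = 575.1 kN; 0.6 F_y A_gv = 635.2 kN → shear rupture governs the shear term.
R_n = 575.1 + 1.0 × 410 × 392 / 1000 = 735.9 kN.
Design strength φR_n = 0.75 × 735.9 = 552 kN.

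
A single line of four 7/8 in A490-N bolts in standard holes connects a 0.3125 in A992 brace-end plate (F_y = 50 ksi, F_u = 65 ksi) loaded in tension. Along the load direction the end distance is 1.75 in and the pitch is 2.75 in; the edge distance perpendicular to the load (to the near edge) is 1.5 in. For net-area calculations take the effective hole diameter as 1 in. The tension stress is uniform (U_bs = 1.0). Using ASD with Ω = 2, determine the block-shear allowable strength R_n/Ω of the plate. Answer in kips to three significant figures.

Shear plane L_v = 1.75 + 3·2.75 = 10 in; A_gv = 10 × 0.3125 = 3.125 in².
A_nv = (10 − 3.5·1) × 0.3125 = 2.031 in².
A_nt = (1.5 − 0.5·1) × 0.3125 = 0.3125 in².
0.6 F_u A_nv = 79.22 kips; 0.6 F_y A_gv = 93.75 kips → shear rupture governs the shear term.
R_n = 79.22 + 1.0 × 65 × 0.3125 = 99.53 kips.
Allowable strength R_n/Ω = 99.53 / 2 = 49.8 kips.

49.8 kips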